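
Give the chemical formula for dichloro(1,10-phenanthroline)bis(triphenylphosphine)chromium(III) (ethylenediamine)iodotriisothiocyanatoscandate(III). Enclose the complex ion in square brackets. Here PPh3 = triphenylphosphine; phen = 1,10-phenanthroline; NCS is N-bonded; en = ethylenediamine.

[CrCl2(phen)(PPh3)2][Sc(en)I(NCS)3]

Cation [Cr…]: ligand charges -2, Cr(III) ⇒ ion charge 1+.
Anion [Sc…]: ligand charges -4, Sc(III) ⇒ ion charge 1−.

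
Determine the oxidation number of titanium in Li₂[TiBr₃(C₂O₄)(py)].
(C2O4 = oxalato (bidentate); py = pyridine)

+3

2 lithium outside the brackets (+1 each) → the complex ion is 2−.
Ligand charges: 3×Br = -3; 1×C2O4 = -2; 1×py neutral; sum -5.
Ti + (-5) = 2− ⇒ Ti is +3.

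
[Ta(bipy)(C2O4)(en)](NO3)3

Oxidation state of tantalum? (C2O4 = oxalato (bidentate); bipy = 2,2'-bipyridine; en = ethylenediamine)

3 nitrate outside the brackets (-1 each) → the complex ion is 3+.
Ligand charges: 1×C2O4 = -2; 1×bipy neutral; 1×en neutral; sum -2.
Ta + (-2) = 3+ ⇒ Ta is +5.

+5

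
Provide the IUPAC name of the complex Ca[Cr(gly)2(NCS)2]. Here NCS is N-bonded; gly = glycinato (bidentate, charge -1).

The 1 calcium counter-ion carries a total charge of +2, so each complex ion is 2−.
Ligand charges: 2×isothiocyanato (-1 each), 2×glycinato (-1 each); total -4. So Cr + (-4) = 2−, giving Cr = +2.
The complex ion is anionic, so chromium takes the -ate form chromate(II).

calcium bis(glycinato)diisothiocyanatochromate(II)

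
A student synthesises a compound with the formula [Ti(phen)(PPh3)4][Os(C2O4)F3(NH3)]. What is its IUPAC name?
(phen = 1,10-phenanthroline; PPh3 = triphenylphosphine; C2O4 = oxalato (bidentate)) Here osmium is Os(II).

(1,10-phenanthroline)tetrakis(triphenylphosphine)titanium(III) amminetrifluorooxalatoosmate(II)

Both ions are complex: the cation is named first with the plain metal name, the anion second with the -ate form; each ion's ligands are alphabetised independently.
Os is given as +2; the anion's ligand charges sum to -5, so the complex anion is 3−.
A 1:1 salt means the cation carries the equal and opposite charge, 3+.
Cation: ligand charges sum to 0; for the ion to be 3+, Ti = +3.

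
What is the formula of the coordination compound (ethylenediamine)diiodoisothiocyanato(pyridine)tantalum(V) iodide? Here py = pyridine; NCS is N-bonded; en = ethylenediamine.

Ligands: 1 pyridine (py, neutral), 1 isothiocyanato (NCS, -1), 1 ethylenediamine (en, neutral), 2 iodo (I, -1). Ligand charge sum = -3.
With Ta in oxidation state +5, the complex ion is [Ta...]^2+.
Charge balance with iodide (-1) requires 1 complex ion per 2 iodide.

[Ta(en)I2(NCS)(py)]I2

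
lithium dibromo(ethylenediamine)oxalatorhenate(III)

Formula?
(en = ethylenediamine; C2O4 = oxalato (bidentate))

Ligands: 1 ethylenediamine (en, neutral), 2 bromo (Br, -1), 1 oxalato (C2O4, -2). Ligand charge sum = -4.
Charge balance with lithium (+1) requires 1 complex ion per 1 lithium.

Li[ReBr2(C2O4)(en)]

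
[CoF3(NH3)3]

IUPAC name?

triamminetrifluorocobalt(III)

There is no counter-ion, so the complex is neutral overall.
Ligand charges: 3×ammine (neutral), 3×fluoro (-1 each); total -3. So Co + (-3) = 0, giving Co = +3.
Ligands are named alphabetically: ammine before fluoro.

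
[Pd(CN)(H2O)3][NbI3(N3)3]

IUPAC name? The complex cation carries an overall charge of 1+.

triaquacyanopalladium(II) triazidotriiodoniobate(V)

Both ions are complex: the cation is named first with the plain metal name, the anion second with the -ate form; each ion's ligands are alphabetised independently.
The complex cation is given as 1+; its ligand charges sum to -1, so Pd = +2.
A 1:1 salt means the anion carries the equal and opposite charge, 1−.
Anion: ligand charges sum to -6; for the ion to be 1−, Nb = +5.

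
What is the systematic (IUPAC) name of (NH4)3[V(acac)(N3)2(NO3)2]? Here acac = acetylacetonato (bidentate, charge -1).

ammonium (acetylacetonato)diazidodinitratovanadate(II)

The 3 ammonium counter-ions carry a total charge of +3, so each complex ion is 3−.
Ligand charges: 1×acetylacetonato (-1 each), 2×nitrato (-1 each), 2×azido (-1 each); total -5. So V + (-5) = 3−, giving V = +2.
Ligands are named alphabetically: acetylacetonato before azido before nitrato.
The complex ion is anionic, so vanadium takes the -ate form vanadate(II).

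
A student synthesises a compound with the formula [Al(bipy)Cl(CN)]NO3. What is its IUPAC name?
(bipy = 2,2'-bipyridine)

The 1 nitrate counter-ion carries a total charge of -1, so each complex ion is 1+.
Ligand charges: 1×chloro (-1 each), 1×cyano (-1 each), 1×2,2'-bipyridine (neutral); total -2. So Al + (-2) = 1+, giving Al = +3.
Ligands are named alphabetically: bipyridine before chloro before cyano.

(2,2'-bipyridine)chlorocyanoaluminium(III) nitrate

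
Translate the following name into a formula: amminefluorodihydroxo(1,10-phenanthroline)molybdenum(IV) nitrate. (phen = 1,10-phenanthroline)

[MoF(NH3)(OH)2(phen)]NO3

Ligands: 1 fluoro (F, -1), 2 hydroxo (OH, -1), 1 ammine (NH3, neutral), 1 1,10-phenanthroline (phen, neutral). Ligand charge sum = -3.
With Mo in oxidation state +4, the complex ion is [Mo...]^1+.
Charge balance with nitrate (-1) requires 1 complex ion per 1 nitrate.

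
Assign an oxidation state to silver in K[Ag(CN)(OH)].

+1

1 potassium outside the brackets (+1 each) → the complex ion is 1−.
Ligand charges: 1×OH = -1; 1×CN = -1; sum -2.
Ag + (-2) = 1− ⇒ Ag is +1.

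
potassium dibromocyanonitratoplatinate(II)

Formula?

Ligands: 2 bromo (Br, -1), 1 nitrato (NO3, -1), 1 cyano (CN, -1). Ligand charge sum = -4.
Charge balance with potassium (+1) requires 1 complex ion per 2 potassium.

K2[PtBr2(CN)(NO3)]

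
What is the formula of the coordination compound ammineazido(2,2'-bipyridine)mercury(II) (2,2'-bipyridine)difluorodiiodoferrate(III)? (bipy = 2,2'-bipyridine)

Cation [Hg…]: ligand charges -1, Hg(II) ⇒ ion charge 1+.
Anion [Fe…]: ligand charges -4, Fe(III) ⇒ ion charge 1−.

[Hg(bipy)(N3)(NH3)][Fe(bipy)F2I2]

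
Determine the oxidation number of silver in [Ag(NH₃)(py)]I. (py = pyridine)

+1

1 iodide outside the brackets (-1 each) → the complex ion is 1+.
Ligand charges: 1×NH3 neutral; 1×py neutral; sum 0.
Ag + (0) = 1+ ⇒ Ag is +1.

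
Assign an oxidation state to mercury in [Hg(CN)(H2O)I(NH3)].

+2

No counter-ion: the bracketed complex is neutral.
Ligand charges: 1×CN = -1; 1×H2O neutral; 1×I = -1; 1×NH3 neutral; sum -2.
Hg + (-2) = 0 ⇒ Hg is +2.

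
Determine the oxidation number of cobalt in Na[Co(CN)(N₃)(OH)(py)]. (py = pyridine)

+2

1 sodium outside the brackets (+1 each) → the complex ion is 1−.
Ligand charges: 1×CN = -1; 1×OH = -1; 1×py neutral; 1×N3 = -1; sum -3.
Co + (-3) = 1− ⇒ Co is +2.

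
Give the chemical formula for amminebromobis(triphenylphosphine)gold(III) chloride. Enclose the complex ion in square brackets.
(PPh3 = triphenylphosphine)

[AuBr(NH3)(PPh3)2]Cl2

Ligands: 2 triphenylphosphine (PPh3, neutral), 1 bromo (Br, -1), 1 ammine (NH3, neutral). Ligand charge sum = -1.
With Au in oxidation state +3, the complex ion is [Au...]^2+.
Charge balance with chloride (-1) requires 1 complex ion per 2 chloride.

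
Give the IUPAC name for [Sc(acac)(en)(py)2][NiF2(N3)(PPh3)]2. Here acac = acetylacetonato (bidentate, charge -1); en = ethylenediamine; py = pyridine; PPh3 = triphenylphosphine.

(acetylacetonato)(ethylenediamine)bis(pyridine)scandium(III) azidodifluoro(triphenylphosphine)nickelate(II)

Both ions are complex: the cation is named first with the plain metal name, the anion second with the -ate form; each ion's ligands are alphabetised independently.
Scandium is always +3 in its complexes; the cation's ligand charges sum to -1, so the complex cation is 2+.
With 2 anions per cation, each anion must be 2/2 = 1−.
Anion: ligand charges sum to -3; for the ion to be 1−, Ni = +2.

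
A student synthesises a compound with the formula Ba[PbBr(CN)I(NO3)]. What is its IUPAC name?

The 1 barium counter-ion carries a total charge of +2, so each complex ion is 2−.
Ligand charges: 1×iodo (-1 each), 1×nitrato (-1 each), 1×bromo (-1 each), 1×cyano (-1 each); total -4. So Pb + (-4) = 2−, giving Pb = +2.
The complex ion is anionic, so lead takes the -ate form plumbate(II).

barium bromocyanoiodonitratoplumbate(II)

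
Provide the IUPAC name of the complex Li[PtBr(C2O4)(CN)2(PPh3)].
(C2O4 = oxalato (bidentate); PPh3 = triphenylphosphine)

lithium bromodicyanooxalato(triphenylphosphine)platinate(IV)

The 1 lithium counter-ion carries a total charge of +1, so each complex ion is 1−.
Ligand charges: 1×bromo (-1 each), 2×cyano (-1 each), 1×oxalato (-2 each), 1×triphenylphosphine (neutral); total -5. So Pt + (-5) = 1−, giving Pt = +4.
The complex ion is anionic, so platinum takes the -ate form platinate(IV).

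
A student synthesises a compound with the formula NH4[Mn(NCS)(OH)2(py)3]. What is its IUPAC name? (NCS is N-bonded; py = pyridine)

The 1 ammonium counter-ion carries a total charge of +1, so each complex ion is 1−.
Ligand charges: 1×isothiocyanato (-1 each), 3×pyridine (neutral), 2×hydroxo (-1 each); total -3. So Mn + (-3) = 1−, giving Mn = +2.
Ligands are named alphabetically: hydroxo before isothiocyanato before pyridine.
The complex ion is anionic, so manganese takes the -ate form manganate(II).

ammonium dihydroxoisothiocyanatotris(pyridine)manganate(II)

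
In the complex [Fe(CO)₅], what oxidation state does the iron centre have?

No counter-ion: the bracketed complex is neutral.
Ligand charges: 5×CO neutral; sum 0.
Fe + (0) = 0 ⇒ Fe is 0.

0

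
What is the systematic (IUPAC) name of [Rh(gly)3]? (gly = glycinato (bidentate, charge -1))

tris(glycinato)rhodium(III)

There is no counter-ion, so the complex is neutral overall.
Ligand charges: 3×glycinato (-1 each); total -3. So Rh + (-3) = 0, giving Rh = +3.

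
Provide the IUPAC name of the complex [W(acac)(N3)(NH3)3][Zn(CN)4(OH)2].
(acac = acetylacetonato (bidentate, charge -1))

Zinc is always +2 in its complexes; the anion's ligand charges sum to -6, so the complex anion is 4−.
A 1:1 salt means the cation carries the equal and opposite charge, 4+.
Cation: ligand charges sum to -2; for the ion to be 4+, W = +6.

(acetylacetonato)triammineazidotungsten(VI) tetracyanodihydroxozincate(II)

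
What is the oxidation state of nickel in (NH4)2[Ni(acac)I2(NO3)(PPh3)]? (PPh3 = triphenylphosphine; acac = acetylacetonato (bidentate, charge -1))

+2

2 ammonium outside the brackets (+1 each) → the complex ion is 2−.
Ligand charges: 2×I = -2; 1×NO3 = -1; 1×PPh3 neutral; 1×acac = -1; sum -4.
Ni + (-4) = 2− ⇒ Ni is +2.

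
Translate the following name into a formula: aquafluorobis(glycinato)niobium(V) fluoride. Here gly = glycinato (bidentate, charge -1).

[NbF(gly)2(H2O)]F2

Ligands: 2 glycinato (gly, -1), 1 fluoro (F, -1), 1 aqua (H2O, neutral). Ligand charge sum = -3.
With Nb in oxidation state +5, the complex ion is [Nb...]^2+.
Charge balance with fluoride (-1) requires 1 complex ion per 2 fluoride.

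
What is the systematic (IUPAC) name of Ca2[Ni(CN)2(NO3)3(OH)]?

calcium dicyanohydroxotrinitratonickelate(II)

The 2 calcium counter-ions carry a total charge of +4, so each complex ion is 4−.
Ligand charges: 2×cyano (-1 each), 3×nitrato (-1 each), 1×hydroxo (-1 each); total -6. So Ni + (-6) = 4−, giving Ni = +2.
The complex ion is anionic, so nickel takes the -ate form nickelate(II).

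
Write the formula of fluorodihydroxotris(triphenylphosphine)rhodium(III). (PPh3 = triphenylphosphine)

[RhF(OH)2(PPh3)3]

Ligands: 2 hydroxo (OH, -1), 1 fluoro (F, -1), 3 triphenylphosphine (PPh3, neutral). Ligand charge sum = -3.
With Rh in oxidation state +3, the complex ion is [Rh...].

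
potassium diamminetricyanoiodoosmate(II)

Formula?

K2[Os(CN)3I(NH3)2]

Ligands: 1 iodo (I, -1), 3 cyano (CN, -1), 2 ammine (NH3, neutral). Ligand charge sum = -4.
With Os in oxidation state +2, the complex ion is [Os...]^2−.
Charge balance with potassium (+1) requires 1 complex ion per 2 potassium.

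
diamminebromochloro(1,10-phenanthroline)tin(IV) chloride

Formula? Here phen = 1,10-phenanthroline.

[SnBrCl(NH3)2(phen)]Cl2

Ligands: 1 bromo (Br, -1), 1 1,10-phenanthroline (phen, neutral), 1 chloro (Cl, -1), 2 ammine (NH3, neutral). Ligand charge sum = -2.
With Sn in oxidation state +4, the complex ion is [Sn...]^2+.
Charge balance with chloride (-1) requires 1 complex ion per 2 chloride.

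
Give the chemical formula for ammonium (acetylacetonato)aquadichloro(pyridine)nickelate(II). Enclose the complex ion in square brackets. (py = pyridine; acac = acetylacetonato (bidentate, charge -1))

Ligands: 1 aqua (H2O, neutral), 1 pyridine (py, neutral), 1 acetylacetonato (acac, -1), 2 chloro (Cl, -1). Ligand charge sum = -3.
With Ni in oxidation state +2, the complex ion is [Ni...]^1−.
Charge balance with ammonium (+1) requires 1 complex ion per 1 ammonium.

NH4[Ni(acac)Cl2(H2O)(py)]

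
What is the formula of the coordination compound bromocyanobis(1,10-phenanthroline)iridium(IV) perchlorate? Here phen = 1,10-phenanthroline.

Ligands: 1 bromo (Br, -1), 1 cyano (CN, -1), 2 1,10-phenanthroline (phen, neutral). Ligand charge sum = -2.
With Ir in oxidation state +4, the complex ion is [Ir...]^2+.
Charge balance with perchlorate (-1) requires 1 complex ion per 2 perchlorate.

[IrBr(CN)(phen)2](ClO4)2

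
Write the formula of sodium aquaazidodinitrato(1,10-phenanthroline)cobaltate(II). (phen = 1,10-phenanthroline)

Na[Co(H2O)(N3)(NO3)2(phen)]

Ligands: 1 aqua (H2O, neutral), 2 nitrato (NO3, -1), 1 azido (N3, -1), 1 1,10-phenanthroline (phen, neutral). Ligand charge sum = -3.
With Co in oxidation state +2, the complex ion is [Co...]^1−.
Charge balance with sodium (+1) requires 1 complex ion per 1 sodium.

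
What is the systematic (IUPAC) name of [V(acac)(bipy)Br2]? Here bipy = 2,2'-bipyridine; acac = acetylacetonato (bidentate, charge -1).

There is no counter-ion, so the complex is neutral overall.
Ligand charges: 1×2,2'-bipyridine (neutral), 1×acetylacetonato (-1 each), 2×bromo (-1 each); total -3. So V + (-3) = 0, giving V = +3.
Ligands are named alphabetically: acetylacetonato before bipyridine before bromo.

(acetylacetonato)(2,2'-bipyridine)dibromovanadium(III)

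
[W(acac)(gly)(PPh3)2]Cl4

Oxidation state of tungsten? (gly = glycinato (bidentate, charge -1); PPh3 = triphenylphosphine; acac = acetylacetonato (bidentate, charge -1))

4 chloride outside the brackets (-1 each) → the complex ion is 4+.
Ligand charges: 1×gly = -1; 2×PPh3 neutral; 1×acac = -1; sum -2.
W + (-2) = 4+ ⇒ W is +6.

+6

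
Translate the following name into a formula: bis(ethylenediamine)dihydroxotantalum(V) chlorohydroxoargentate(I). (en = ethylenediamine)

Cation [Ta…]: ligand charges -2, Ta(V) ⇒ ion charge 3+.
Anion [Ag…]: ligand charges -2, Ag(I) ⇒ ion charge 1−.
One 3+ cation requires 3 of the 1− anion.

[Ta(en)2(OH)2][AgCl(OH)]3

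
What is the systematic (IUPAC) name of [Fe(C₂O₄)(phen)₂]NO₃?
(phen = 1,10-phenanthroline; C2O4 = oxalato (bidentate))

The 1 nitrate counter-ion carries a total charge of -1, so each complex ion is 1+.
Ligand charges: 2×1,10-phenanthroline (neutral), 1×oxalato (-2 each); total -2. So Fe + (-2) = 1+, giving Fe = +3.
Ligands are named alphabetically: oxalato before phenanthroline.

oxalatobis(1,10-phenanthroline)iron(III) nitrate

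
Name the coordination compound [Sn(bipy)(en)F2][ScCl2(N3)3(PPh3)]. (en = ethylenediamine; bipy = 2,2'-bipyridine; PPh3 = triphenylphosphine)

(2,2'-bipyridine)(ethylenediamine)difluorotin(IV) triazidodichloro(triphenylphosphine)scandate(III)

Both ions are complex: the cation is named first with the plain metal name, the anion second with the -ate form; each ion's ligands are alphabetised independently.
Scandium is always +3 in its complexes; the anion's ligand charges sum to -5, so the complex anion is 2−.
A 1:1 salt means the cation carries the equal and opposite charge, 2+.
Cation: ligand charges sum to -2; for the ion to be 2+, Sn = +4.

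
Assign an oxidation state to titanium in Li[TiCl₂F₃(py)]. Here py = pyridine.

+4

1 lithium outside the brackets (+1 each) → the complex ion is 1−.
Ligand charges: 3×F = -3; 2×Cl = -2; 1×py neutral; sum -5.
Ti + (-5) = 1− ⇒ Ti is +4.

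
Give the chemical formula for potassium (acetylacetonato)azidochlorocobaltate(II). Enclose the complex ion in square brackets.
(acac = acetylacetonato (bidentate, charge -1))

K[Co(acac)Cl(N3)]

Ligands: 1 acetylacetonato (acac, -1), 1 chloro (Cl, -1), 1 azido (N3, -1). Ligand charge sum = -3.
With Co in oxidation state +2, the complex ion is [Co...]^1−.
Charge balance with potassium (+1) requires 1 complex ion per 1 potassium.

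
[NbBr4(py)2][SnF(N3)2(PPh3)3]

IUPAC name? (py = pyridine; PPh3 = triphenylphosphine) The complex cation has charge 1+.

The complex cation is given as 1+; its ligand charges sum to -4, so Nb = +5.
A 1:1 salt means the anion carries the equal and opposite charge, 1−.
Anion: ligand charges sum to -3; for the ion to be 1−, Sn = +2.

tetrabromobis(pyridine)niobium(V) diazidofluorotris(triphenylphosphine)stannate(II)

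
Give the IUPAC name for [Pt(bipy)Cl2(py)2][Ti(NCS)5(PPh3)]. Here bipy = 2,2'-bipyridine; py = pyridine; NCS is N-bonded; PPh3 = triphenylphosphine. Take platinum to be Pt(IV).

(2,2'-bipyridine)dichlorobis(pyridine)platinum(IV) pentaisothiocyanato(triphenylphosphine)titanate(III)

Both ions are complex: the cation is named first with the plain metal name, the anion second with the -ate form; each ion's ligands are alphabetised independently.
Pt is given as +4; the cation's ligand charges sum to -2, so the complex cation is 2+.
A 1:1 salt means the anion carries the equal and opposite charge, 2−.
Anion: ligand charges sum to -5; for the ion to be 2−, Ti = +3.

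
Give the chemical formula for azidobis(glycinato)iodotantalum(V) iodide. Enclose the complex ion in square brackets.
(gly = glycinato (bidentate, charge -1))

Ligands: 2 glycinato (gly, -1), 1 azido (N3, -1), 1 iodo (I, -1). Ligand charge sum = -4.
With Ta in oxidation state +5, the complex ion is [Ta...]^1+.
Charge balance with iodide (-1) requires 1 complex ion per 1 iodide.

[Ta(gly)2I(N3)]I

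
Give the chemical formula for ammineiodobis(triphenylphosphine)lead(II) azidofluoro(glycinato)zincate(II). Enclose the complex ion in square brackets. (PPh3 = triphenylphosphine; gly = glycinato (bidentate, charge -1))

Cation [Pb…]: ligand charges -1, Pb(II) ⇒ ion charge 1+.
Anion [Zn…]: ligand charges -3, Zn(II) ⇒ ion charge 1−.
One 1+ cation balances one 1− anion.

[PbI(NH3)(PPh3)2][ZnF(gly)(N3)]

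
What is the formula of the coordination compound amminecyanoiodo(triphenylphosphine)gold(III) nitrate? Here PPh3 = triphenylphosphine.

Ligands: 1 ammine (NH3, neutral), 1 cyano (CN, -1), 1 triphenylphosphine (PPh3, neutral), 1 iodo (I, -1). Ligand charge sum = -2.
With Au in oxidation state +3, the complex ion is [Au...]^1+.
Charge balance with nitrate (-1) requires 1 complex ion per 1 nitrate.

[Au(CN)I(NH3)(PPh3)]NO3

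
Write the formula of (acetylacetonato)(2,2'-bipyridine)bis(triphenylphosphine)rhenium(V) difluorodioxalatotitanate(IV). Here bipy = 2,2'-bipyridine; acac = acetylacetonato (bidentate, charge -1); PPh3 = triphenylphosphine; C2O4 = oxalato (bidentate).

[Re(acac)(bipy)(PPh3)2][Ti(C2O4)2F2]2

Cation [Re…]: ligand charges -1, Re(V) ⇒ ion charge 4+.
Anion [Ti…]: ligand charges -6, Ti(IV) ⇒ ion charge 2−.
One 4+ cation requires 2 of the 2− anion.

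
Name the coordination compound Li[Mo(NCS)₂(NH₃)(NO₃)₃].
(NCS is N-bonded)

lithium amminediisothiocyanatotrinitratomolybdate(IV)

The 1 lithium counter-ion carries a total charge of +1, so each complex ion is 1−.
Ligand charges: 3×nitrato (-1 each), 1×ammine (neutral), 2×isothiocyanato (-1 each); total -5. So Mo + (-5) = 1−, giving Mo = +4.
Ligands are named alphabetically: ammine before isothiocyanato before nitrato.
The complex ion is anionic, so molybdenum takes the -ate form molybdate(IV).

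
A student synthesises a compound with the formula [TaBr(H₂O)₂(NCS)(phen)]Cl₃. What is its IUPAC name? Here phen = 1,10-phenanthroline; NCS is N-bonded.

The 3 chloride counter-ions carry a total charge of -3, so each complex ion is 3+.
Ligand charges: 1×1,10-phenanthroline (neutral), 1×bromo (-1 each), 1×isothiocyanato (-1 each), 2×aqua (neutral); total -2. So Ta + (-2) = 3+, giving Ta = +5.
Ligands are named alphabetically: aqua before bromo before isothiocyanato before phenanthroline.

diaquabromoisothiocyanato(1,10-phenanthroline)tantalum(V) chloride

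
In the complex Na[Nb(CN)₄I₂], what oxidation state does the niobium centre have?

1 sodium outside the brackets (+1 each) → the complex ion is 1−.
Ligand charges: 2×I = -2; 4×CN = -4; sum -6.
Nb + (-6) = 1− ⇒ Nb is +5.

+5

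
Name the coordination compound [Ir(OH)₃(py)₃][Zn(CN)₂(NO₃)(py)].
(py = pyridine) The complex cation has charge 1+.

trihydroxotris(pyridine)iridium(IV) dicyanonitrato(pyridine)zincate(II)

The complex cation is given as 1+; its ligand charges sum to -3, so Ir = +4.
A 1:1 salt means the anion carries the equal and opposite charge, 1−.
Anion: ligand charges sum to -3; for the ion to be 1−, Zn = +2.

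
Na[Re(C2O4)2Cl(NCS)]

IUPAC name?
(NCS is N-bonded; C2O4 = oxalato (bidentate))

sodium chloroisothiocyanatodioxalatorhenate(V)

The 1 sodium counter-ion carries a total charge of +1, so each complex ion is 1−.
Ligand charges: 1×chloro (-1 each), 1×isothiocyanato (-1 each), 2×oxalato (-2 each); total -6. So Re + (-6) = 1−, giving Re = +5.
The complex ion is anionic, so rhenium takes the -ate form rhenate(V).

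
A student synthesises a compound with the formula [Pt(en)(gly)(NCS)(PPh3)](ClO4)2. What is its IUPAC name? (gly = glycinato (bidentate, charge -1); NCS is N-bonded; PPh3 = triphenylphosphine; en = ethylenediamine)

(ethylenediamine)(glycinato)isothiocyanato(triphenylphosphine)platinum(IV) perchlorate

The 2 perchlorate counter-ions carry a total charge of -2, so each complex ion is 2+.
Ligand charges: 1×glycinato (-1 each), 1×isothiocyanato (-1 each), 1×triphenylphosphine (neutral), 1×ethylenediamine (neutral); total -2. So Pt + (-2) = 2+, giving Pt = +4.
Ligands are named alphabetically: ethylenediamine before glycinato before isothiocyanato before triphenylphosphine.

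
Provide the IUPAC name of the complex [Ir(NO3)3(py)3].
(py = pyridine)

There is no counter-ion, so the complex is neutral overall.
Ligand charges: 3×pyridine (neutral), 3×nitrato (-1 each); total -3. So Ir + (-3) = 0, giving Ir = +3.
Ligands are named alphabetically: nitrato before pyridine.

trinitratotris(pyridine)iridium(III)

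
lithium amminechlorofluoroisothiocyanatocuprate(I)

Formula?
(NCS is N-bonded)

Li2[CuClF(NCS)(NH3)]

Ligands: 1 chloro (Cl, -1), 1 isothiocyanato (NCS, -1), 1 ammine (NH3, neutral), 1 fluoro (F, -1). Ligand charge sum = -3.
With Cu in oxidation state +1, the complex ion is [Cu...]^2−.
Charge balance with lithium (+1) requires 1 complex ion per 2 lithium.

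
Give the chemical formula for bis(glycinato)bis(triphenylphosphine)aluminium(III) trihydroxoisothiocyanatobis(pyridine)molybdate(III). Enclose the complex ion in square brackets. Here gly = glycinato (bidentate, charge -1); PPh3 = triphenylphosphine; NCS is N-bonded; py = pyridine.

[Al(gly)2(PPh3)2][Mo(NCS)(OH)3(py)2]

Cation [Al…]: ligand charges -2, Al(III) ⇒ ion charge 1+.
Anion [Mo…]: ligand charges -4, Mo(III) ⇒ ion charge 1−.
One 1+ cation balances one 1− anion.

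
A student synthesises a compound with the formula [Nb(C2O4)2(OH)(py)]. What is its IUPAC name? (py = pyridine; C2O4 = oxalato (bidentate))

There is no counter-ion, so the complex is neutral overall.
Ligand charges: 1×pyridine (neutral), 1×hydroxo (-1 each), 2×oxalato (-2 each); total -5. So Nb + (-5) = 0, giving Nb = +5.
Ligands are named alphabetically: hydroxo before oxalato before pyridine.

hydroxodioxalato(pyridine)niobium(V)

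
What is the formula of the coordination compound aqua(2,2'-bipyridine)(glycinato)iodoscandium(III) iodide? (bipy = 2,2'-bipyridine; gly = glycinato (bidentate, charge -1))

Ligands: 1 aqua (H2O, neutral), 1 2,2'-bipyridine (bipy, neutral), 1 iodo (I, -1), 1 glycinato (gly, -1). Ligand charge sum = -2.
With Sc in oxidation state +3, the complex ion is [Sc...]^1+.
Charge balance with iodide (-1) requires 1 complex ion per 1 iodide.

[Sc(bipy)(gly)(H2O)I]I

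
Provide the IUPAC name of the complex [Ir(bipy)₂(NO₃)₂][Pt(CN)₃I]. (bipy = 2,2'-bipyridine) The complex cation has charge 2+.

bis(2,2'-bipyridine)dinitratoiridium(IV) tricyanoiodoplatinate(II)

The complex cation is given as 2+; its ligand charges sum to -2, so Ir = +4.
A 1:1 salt means the anion carries the equal and opposite charge, 2−.
Anion: ligand charges sum to -4; for the ion to be 2−, Pt = +2.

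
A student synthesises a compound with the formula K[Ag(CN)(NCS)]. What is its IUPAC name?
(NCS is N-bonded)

potassium cyanoisothiocyanatoargentate(I)

The 1 potassium counter-ion carries a total charge of +1, so each complex ion is 1−.
Ligand charges: 1×cyano (-1 each), 1×isothiocyanato (-1 each); total -2. So Ag + (-2) = 1−, giving Ag = +1.
The complex ion is anionic, so silver takes the -ate form argentate(I).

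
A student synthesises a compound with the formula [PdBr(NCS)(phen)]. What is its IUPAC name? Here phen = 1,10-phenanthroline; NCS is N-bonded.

bromoisothiocyanato(1,10-phenanthroline)palladium(II)

There is no counter-ion, so the complex is neutral overall.
Ligand charges: 1×1,10-phenanthroline (neutral), 1×bromo (-1 each), 1×isothiocyanato (-1 each); total -2. So Pd + (-2) = 0, giving Pd = +2.
Ligands are named alphabetically: bromo before isothiocyanato before phenanthroline.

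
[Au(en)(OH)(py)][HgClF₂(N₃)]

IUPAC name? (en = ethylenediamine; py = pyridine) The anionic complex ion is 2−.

Both ions are complex: the cation is named first with the plain metal name, the anion second with the -ate form; each ion's ligands are alphabetised independently.
The complex anion is given as 2−; its ligand charges sum to -4, so Hg = +2.
A 1:1 salt means the cation carries the equal and opposite charge, 2+.
Cation: ligand charges sum to -1; for the ion to be 2+, Au = +3.

(ethylenediamine)hydroxo(pyridine)gold(III) azidochlorodifluoromercurate(II)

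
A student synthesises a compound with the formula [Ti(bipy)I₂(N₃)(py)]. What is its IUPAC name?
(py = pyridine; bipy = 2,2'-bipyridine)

azido(2,2'-bipyridine)diiodo(pyridine)titanium(III)

There is no counter-ion, so the complex is neutral overall.
Ligand charges: 1×pyridine (neutral), 1×azido (-1 each), 2×iodo (-1 each), 1×2,2'-bipyridine (neutral); total -3. So Ti + (-3) = 0, giving Ti = +3.
Ligands are named alphabetically: azido before bipyridine before iodo before pyridine.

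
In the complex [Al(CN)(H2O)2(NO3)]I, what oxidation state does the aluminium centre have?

+3

1 iodide outside the brackets (-1 each) → the complex ion is 1+.
Ligand charges: 2×H2O neutral; 1×NO3 = -1; 1×CN = -1; sum -2.
Al + (-2) = 1+ ⇒ Al is +3.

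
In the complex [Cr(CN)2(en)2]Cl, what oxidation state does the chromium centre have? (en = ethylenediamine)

+3

1 chloride outside the brackets (-1 each) → the complex ion is 1+.
Ligand charges: 2×en neutral; 2×CN = -2; sum -2.
Cr + (-2) = 1+ ⇒ Cr is +3.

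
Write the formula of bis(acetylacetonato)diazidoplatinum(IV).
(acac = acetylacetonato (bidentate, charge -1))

[Pt(acac)2(N3)2]

Ligands: 2 azido (N3, -1), 2 acetylacetonato (acac, -1). Ligand charge sum = -4.
With Pt in oxidation state +4, the complex ion is [Pt...].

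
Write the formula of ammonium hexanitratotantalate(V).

NH4[Ta(NO3)6]

Ligands: 6 nitrato (NO3, -1). Ligand charge sum = -6.
With Ta in oxidation state +5, the complex ion is [Ta...]^1−.
Charge balance with ammonium (+1) requires 1 complex ion per 1 ammonium.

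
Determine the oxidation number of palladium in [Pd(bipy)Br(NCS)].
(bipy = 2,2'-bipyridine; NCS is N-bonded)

No counter-ion: the bracketed complex is neutral.
Ligand charges: 1×bipy neutral; 1×NCS = -1; 1×Br = -1; sum -2.
Pd + (-2) = 0 ⇒ Pd is +2.

+2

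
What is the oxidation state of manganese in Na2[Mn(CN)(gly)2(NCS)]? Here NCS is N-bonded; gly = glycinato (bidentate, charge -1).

2 sodium outside the brackets (+1 each) → the complex ion is 2−.
Ligand charges: 1×NCS = -1; 1×CN = -1; 2×gly = -2; sum -4.
Mn + (-4) = 2− ⇒ Mn is +2.

+2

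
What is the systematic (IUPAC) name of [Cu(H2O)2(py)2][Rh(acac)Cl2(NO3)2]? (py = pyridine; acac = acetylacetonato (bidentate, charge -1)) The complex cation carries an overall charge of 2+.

diaquabis(pyridine)copper(II) (acetylacetonato)dichlorodinitratorhodate(III)

The complex cation is given as 2+; its ligand charges sum to 0, so Cu = +2.
A 1:1 salt means the anion carries the equal and opposite charge, 2−.
Anion: ligand charges sum to -5; for the ion to be 2−, Rh = +3.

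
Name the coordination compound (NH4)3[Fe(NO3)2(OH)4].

ammonium tetrahydroxodinitratoferrate(III)

The 3 ammonium counter-ions carry a total charge of +3, so each complex ion is 3−.
Ligand charges: 2×nitrato (-1 each), 4×hydroxo (-1 each); total -6. So Fe + (-6) = 3−, giving Fe = +3.
Ligands are named alphabetically: hydroxo before nitrato.
The complex ion is anionic, so iron takes the -ate form ferrate(III).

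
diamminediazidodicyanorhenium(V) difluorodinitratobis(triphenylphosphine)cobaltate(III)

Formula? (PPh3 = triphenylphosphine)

Cation [Re…]: ligand charges -4, Re(V) ⇒ ion charge 1+.
Anion [Co…]: ligand charges -4, Co(III) ⇒ ion charge 1−.
One 1+ cation balances one 1− anion.

[Re(CN)2(N3)2(NH3)2][CoF2(NO3)2(PPh3)2]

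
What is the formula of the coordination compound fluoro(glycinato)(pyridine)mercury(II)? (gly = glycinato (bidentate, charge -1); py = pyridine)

Ligands: 1 fluoro (F, -1), 1 glycinato (gly, -1), 1 pyridine (py, neutral). Ligand charge sum = -2.
With Hg in oxidation state +2, the complex ion is [Hg...].

[HgF(gly)(py)]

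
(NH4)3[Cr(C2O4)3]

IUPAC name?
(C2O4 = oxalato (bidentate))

The 3 ammonium counter-ions carry a total charge of +3, so each complex ion is 3−.
Ligand charges: 3×oxalato (-2 each); total -6. So Cr + (-6) = 3−, giving Cr = +3.
The complex ion is anionic, so chromium takes the -ate form chromate(III).

ammonium trioxalatochromate(III)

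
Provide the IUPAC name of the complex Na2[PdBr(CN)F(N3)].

The 2 sodium counter-ions carry a total charge of +2, so each complex ion is 2−.
Ligand charges: 1×azido (-1 each), 1×cyano (-1 each), 1×bromo (-1 each), 1×fluoro (-1 each); total -4. So Pd + (-4) = 2−, giving Pd = +2.
Ligands are named alphabetically: azido before bromo before cyano before fluoro.
The complex ion is anionic, so palladium takes the -ate form palladate(II).

sodium azidobromocyanofluoropalladate(II)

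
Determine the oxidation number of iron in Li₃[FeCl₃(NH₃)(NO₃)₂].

3 lithium outside the brackets (+1 each) → the complex ion is 3−.
Ligand charges: 3×Cl = -3; 1×NH3 neutral; 2×NO3 = -2; sum -5.
Fe + (-5) = 3− ⇒ Fe is +2.

+2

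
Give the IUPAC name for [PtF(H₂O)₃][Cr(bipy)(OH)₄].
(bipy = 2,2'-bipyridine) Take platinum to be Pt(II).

triaquafluoroplatinum(II) (2,2'-bipyridine)tetrahydroxochromate(III)

Pt is given as +2; the cation's ligand charges sum to -1, so the complex cation is 1+.
A 1:1 salt means the anion carries the equal and opposite charge, 1−.
Anion: ligand charges sum to -4; for the ion to be 1−, Cr = +3.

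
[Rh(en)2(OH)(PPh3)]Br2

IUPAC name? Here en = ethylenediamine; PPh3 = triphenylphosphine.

bis(ethylenediamine)hydroxo(triphenylphosphine)rhodium(III) bromide

The 2 bromide counter-ions carry a total charge of -2, so each complex ion is 2+.
Ligand charges: 1×hydroxo (-1 each), 2×ethylenediamine (neutral), 1×triphenylphosphine (neutral); total -1. So Rh + (-1) = 2+, giving Rh = +3.
Ligands are named alphabetically: ethylenediamine before hydroxo before triphenylphosphine.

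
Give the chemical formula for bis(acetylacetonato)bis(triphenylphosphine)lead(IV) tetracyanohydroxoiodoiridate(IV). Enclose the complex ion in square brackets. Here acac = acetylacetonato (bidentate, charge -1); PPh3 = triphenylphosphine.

Cation [Pb…]: ligand charges -2, Pb(IV) ⇒ ion charge 2+.
Anion [Ir…]: ligand charges -6, Ir(IV) ⇒ ion charge 2−.
One 2+ cation balances one 2− anion.

[Pb(acac)2(PPh3)2][Ir(CN)4I(OH)]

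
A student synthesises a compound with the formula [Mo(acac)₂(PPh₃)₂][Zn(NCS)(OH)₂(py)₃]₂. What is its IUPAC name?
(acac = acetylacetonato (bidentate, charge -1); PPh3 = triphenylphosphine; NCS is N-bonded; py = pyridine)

bis(acetylacetonato)bis(triphenylphosphine)molybdenum(IV) dihydroxoisothiocyanatotris(pyridine)zincate(II)

Both ions are complex: the cation is named first with the plain metal name, the anion second with the -ate form; each ion's ligands are alphabetised independently.
Zinc is always +2 in its complexes; the anion's ligand charges sum to -3, so the complex anion is 1−.
With 2 anions per cation, the cation must be 2×1 = 2+.
Cation: ligand charges sum to -2; for the ion to be 2+, Mo = +4.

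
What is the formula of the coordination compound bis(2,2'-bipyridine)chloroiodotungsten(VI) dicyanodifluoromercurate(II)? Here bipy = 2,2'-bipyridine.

Cation [W…]: ligand charges -2, W(VI) ⇒ ion charge 4+.
Anion [Hg…]: ligand charges -4, Hg(II) ⇒ ion charge 2−.
One 4+ cation requires 2 of the 2− anion.

[W(bipy)2ClI][Hg(CN)2F2]2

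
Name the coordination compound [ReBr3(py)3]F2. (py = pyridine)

tribromotris(pyridine)rhenium(V) fluoride

The 2 fluoride counter-ions carry a total charge of -2, so each complex ion is 2+.
Ligand charges: 3×bromo (-1 each), 3×pyridine (neutral); total -3. So Re + (-3) = 2+, giving Re = +5.
Ligands are named alphabetically: bromo before pyridine.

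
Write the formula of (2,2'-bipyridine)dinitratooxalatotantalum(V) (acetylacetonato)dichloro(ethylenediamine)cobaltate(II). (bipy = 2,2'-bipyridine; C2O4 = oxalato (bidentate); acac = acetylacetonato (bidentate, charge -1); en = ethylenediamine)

[Ta(bipy)(C2O4)(NO3)2][Co(acac)Cl2(en)]

Cation [Ta…]: ligand charges -4, Ta(V) ⇒ ion charge 1+.
Anion [Co…]: ligand charges -3, Co(II) ⇒ ion charge 1−.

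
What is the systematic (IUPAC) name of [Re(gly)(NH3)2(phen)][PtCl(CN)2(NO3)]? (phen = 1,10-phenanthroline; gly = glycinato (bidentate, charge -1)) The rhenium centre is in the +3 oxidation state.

Both ions are complex: the cation is named first with the plain metal name, the anion second with the -ate form; each ion's ligands are alphabetised independently.
Re is given as +3; the cation's ligand charges sum to -1, so the complex cation is 2+.
A 1:1 salt means the anion carries the equal and opposite charge, 2−.
Anion: ligand charges sum to -4; for the ion to be 2−, Pt = +2.

diammine(glycinato)(1,10-phenanthroline)rhenium(III) chlorodicyanonitratoplatinate(II)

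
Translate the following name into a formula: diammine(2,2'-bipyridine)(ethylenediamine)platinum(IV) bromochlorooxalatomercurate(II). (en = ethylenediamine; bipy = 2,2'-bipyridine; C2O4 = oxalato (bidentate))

Cation [Pt…]: ligand charges 0, Pt(IV) ⇒ ion charge 4+.
Anion [Hg…]: ligand charges -4, Hg(II) ⇒ ion charge 2−.
One 4+ cation requires 2 of the 2− anion.

[Pt(bipy)(en)(NH3)2][HgBr(C2O4)Cl]2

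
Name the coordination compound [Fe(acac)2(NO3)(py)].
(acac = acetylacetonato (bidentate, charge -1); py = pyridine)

There is no counter-ion, so the complex is neutral overall.
Ligand charges: 2×acetylacetonato (-1 each), 1×nitrato (-1 each), 1×pyridine (neutral); total -3. So Fe + (-3) = 0, giving Fe = +3.
Ligands are named alphabetically: acetylacetonato before nitrato before pyridine.

bis(acetylacetonato)nitrato(pyridine)iron(III)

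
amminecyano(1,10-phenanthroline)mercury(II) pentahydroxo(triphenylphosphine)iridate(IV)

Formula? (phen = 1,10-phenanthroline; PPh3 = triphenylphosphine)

[Hg(CN)(NH3)(phen)][Ir(OH)5(PPh3)]

Cation [Hg…]: ligand charges -1, Hg(II) ⇒ ion charge 1+.
Anion [Ir…]: ligand charges -5, Ir(IV) ⇒ ion charge 1−.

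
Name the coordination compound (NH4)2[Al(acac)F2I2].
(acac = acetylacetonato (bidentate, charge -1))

The 2 ammonium counter-ions carry a total charge of +2, so each complex ion is 2−.
Ligand charges: 1×acetylacetonato (-1 each), 2×fluoro (-1 each), 2×iodo (-1 each); total -5. So Al + (-5) = 2−, giving Al = +3.
Ligands are named alphabetically: acetylacetonato before fluoro before iodo.
The complex ion is anionic, so aluminium takes the -ate form aluminate(III).

ammonium (acetylacetonato)difluorodiiodoaluminate(III)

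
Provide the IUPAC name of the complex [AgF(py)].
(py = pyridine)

fluoro(pyridine)silver(I)

There is no counter-ion, so the complex is neutral overall.
Ligand charges: 1×pyridine (neutral), 1×fluoro (-1 each); total -1. So Ag + (-1) = 0, giving Ag = +1.
Ligands are named alphabetically: fluoro before pyridine.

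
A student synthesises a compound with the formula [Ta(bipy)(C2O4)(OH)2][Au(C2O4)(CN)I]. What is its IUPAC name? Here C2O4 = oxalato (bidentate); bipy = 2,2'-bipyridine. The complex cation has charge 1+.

The complex cation is given as 1+; its ligand charges sum to -4, so Ta = +5.
A 1:1 salt means the anion carries the equal and opposite charge, 1−.
Anion: ligand charges sum to -4; for the ion to be 1−, Au = +3.

(2,2'-bipyridine)dihydroxooxalatotantalum(V) cyanoiodooxalatoaurate(III)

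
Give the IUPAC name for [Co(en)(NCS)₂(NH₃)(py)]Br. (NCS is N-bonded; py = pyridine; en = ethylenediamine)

The 1 bromide counter-ion carries a total charge of -1, so each complex ion is 1+.
Ligand charges: 1×ammine (neutral), 2×isothiocyanato (-1 each), 1×pyridine (neutral), 1×ethylenediamine (neutral); total -2. So Co + (-2) = 1+, giving Co = +3.
Ligands are named alphabetically: ammine before ethylenediamine before isothiocyanato before pyridine.

ammine(ethylenediamine)diisothiocyanato(pyridine)cobalt(III) bromide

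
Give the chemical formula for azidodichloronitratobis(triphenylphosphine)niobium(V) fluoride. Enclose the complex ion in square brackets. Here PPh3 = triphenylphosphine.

[NbCl2(N3)(NO3)(PPh3)2]F

Ligands: 1 nitrato (NO3, -1), 1 azido (N3, -1), 2 triphenylphosphine (PPh3, neutral), 2 chloro (Cl, -1). Ligand charge sum = -4.
Charge balance with fluoride (-1) requires 1 complex ion per 1 fluoride.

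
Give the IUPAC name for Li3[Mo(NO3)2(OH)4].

lithium tetrahydroxodinitratomolybdate(III)

The 3 lithium counter-ions carry a total charge of +3, so each complex ion is 3−.
Ligand charges: 2×nitrato (-1 each), 4×hydroxo (-1 each); total -6. So Mo + (-6) = 3−, giving Mo = +3.
Ligands are named alphabetically: hydroxo before nitrato.
The complex ion is anionic, so molybdenum takes the -ate form molybdate(III).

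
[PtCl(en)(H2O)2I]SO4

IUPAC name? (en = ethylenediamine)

diaquachloro(ethylenediamine)iodoplatinum(IV) sulfate

The 1 sulfate counter-ion carries a total charge of -2, so each complex ion is 2+.
Ligand charges: 1×ethylenediamine (neutral), 1×iodo (-1 each), 1×chloro (-1 each), 2×aqua (neutral); total -2. So Pt + (-2) = 2+, giving Pt = +4.
Ligands are named alphabetically: aqua before chloro before ethylenediamine before iodo.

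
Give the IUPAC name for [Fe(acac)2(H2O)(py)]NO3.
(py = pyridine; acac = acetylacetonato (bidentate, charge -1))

bis(acetylacetonato)aqua(pyridine)iron(III) nitrate

The 1 nitrate counter-ion carries a total charge of -1, so each complex ion is 1+.
Ligand charges: 1×pyridine (neutral), 2×acetylacetonato (-1 each), 1×aqua (neutral); total -2. So Fe + (-2) = 1+, giving Fe = +3.
Ligands are named alphabetically: acetylacetonato before aqua before pyridine.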